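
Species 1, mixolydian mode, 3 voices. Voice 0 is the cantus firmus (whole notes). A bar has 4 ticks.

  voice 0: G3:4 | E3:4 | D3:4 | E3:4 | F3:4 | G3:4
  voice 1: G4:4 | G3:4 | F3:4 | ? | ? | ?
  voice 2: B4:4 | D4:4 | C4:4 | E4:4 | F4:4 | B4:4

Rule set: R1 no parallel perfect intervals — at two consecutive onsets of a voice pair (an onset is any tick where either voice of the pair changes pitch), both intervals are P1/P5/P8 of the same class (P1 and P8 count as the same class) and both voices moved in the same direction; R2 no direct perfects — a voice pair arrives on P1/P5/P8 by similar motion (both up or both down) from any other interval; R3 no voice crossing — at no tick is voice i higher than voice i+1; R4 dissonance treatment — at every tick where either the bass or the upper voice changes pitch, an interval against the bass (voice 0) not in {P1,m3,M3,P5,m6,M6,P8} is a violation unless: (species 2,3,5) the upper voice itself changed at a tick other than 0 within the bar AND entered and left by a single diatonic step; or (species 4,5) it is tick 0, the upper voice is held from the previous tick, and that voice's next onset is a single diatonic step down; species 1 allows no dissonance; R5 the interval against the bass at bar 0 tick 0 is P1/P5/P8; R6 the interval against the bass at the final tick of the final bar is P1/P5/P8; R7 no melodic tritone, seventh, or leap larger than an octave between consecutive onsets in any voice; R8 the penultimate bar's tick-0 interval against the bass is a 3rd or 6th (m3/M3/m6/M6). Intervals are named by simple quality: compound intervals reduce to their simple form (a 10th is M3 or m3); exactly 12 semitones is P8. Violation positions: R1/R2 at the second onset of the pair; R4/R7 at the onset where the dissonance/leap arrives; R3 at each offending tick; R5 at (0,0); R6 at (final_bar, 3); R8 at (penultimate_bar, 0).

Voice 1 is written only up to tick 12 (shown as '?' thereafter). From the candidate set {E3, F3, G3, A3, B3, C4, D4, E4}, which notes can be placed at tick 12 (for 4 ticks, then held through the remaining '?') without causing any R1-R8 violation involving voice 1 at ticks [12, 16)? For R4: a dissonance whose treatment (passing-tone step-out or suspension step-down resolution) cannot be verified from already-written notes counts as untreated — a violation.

{C4, E3, G3}

E3: legal
F3: violates R4
G3: legal
A3: violates R1,R4
B3: violates R2,R7
C4: legal
D4: violates R4
E4: violates R2,R7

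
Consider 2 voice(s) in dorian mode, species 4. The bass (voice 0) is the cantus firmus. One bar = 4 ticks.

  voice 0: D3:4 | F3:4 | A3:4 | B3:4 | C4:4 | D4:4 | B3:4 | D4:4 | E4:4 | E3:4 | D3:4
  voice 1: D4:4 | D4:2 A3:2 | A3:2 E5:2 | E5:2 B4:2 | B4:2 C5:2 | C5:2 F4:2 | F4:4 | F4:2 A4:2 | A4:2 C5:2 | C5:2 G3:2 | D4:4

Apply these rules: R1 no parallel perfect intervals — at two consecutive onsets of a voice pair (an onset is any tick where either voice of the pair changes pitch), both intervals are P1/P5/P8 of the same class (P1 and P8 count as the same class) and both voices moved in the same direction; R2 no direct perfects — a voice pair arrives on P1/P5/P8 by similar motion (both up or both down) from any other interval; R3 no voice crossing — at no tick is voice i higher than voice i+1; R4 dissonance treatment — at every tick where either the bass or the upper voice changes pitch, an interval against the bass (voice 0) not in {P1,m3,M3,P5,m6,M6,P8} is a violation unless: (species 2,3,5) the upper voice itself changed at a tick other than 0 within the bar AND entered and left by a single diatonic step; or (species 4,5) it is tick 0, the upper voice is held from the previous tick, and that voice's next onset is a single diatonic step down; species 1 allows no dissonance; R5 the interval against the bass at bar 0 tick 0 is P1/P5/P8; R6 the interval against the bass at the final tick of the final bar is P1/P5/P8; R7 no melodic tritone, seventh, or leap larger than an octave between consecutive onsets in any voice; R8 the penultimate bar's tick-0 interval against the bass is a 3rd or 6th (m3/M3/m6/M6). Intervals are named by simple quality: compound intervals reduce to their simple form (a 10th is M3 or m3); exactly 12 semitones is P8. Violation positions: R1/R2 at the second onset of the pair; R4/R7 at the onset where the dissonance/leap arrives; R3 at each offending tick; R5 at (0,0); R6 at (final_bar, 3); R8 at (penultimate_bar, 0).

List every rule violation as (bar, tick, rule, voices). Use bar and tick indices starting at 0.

bar 0: v0=D3 v1=D4 downbeat P8
bar 1: v0=F3 v1=D4 downbeat M6
bar 2: v0=A3 v1=A3 downbeat P1
bar 3: v0=B3 v1=E5 downbeat P4
bar 4: v0=C4 v1=B4 downbeat M7
bar 5: v0=D4 v1=C5 downbeat m7
bar 6: v0=B3 v1=F4 downbeat TT
bar 7: v0=D4 v1=F4 downbeat m3
bar 8: v0=E4 v1=A4 downbeat P4
bar 9: v0=E3 v1=C5 downbeat m6
bar 10: v0=D3 v1=D4 downbeat P8
  -> R7 @ bar 2 tick 2 v(1,): A3->E5 leap 19st
  -> R4 @ bar 3 tick 0 v(0, 1): B3/E5 P4 untreated
  -> R4 @ bar 4 tick 0 v(0, 1): C4/B4 M7 untreated
  -> R4 @ bar 5 tick 0 v(0, 1): D4/C5 m7 untreated
  -> R4 @ bar 6 tick 0 v(0, 1): B3/F4 TT untreated
  -> R4 @ bar 8 tick 0 v(0, 1): E4/A4 P4 untreated
  -> R7 @ bar 9 tick 2 v(1,): C5->G3 leap 17st

(2, 2, R7, (1,))
(3, 0, R4, (0, 1))
(4, 0, R4, (0, 1))
(5, 0, R4, (0, 1))
(6, 0, R4, (0, 1))
(8, 0, R4, (0, 1))
(9, 2, R7, (1,))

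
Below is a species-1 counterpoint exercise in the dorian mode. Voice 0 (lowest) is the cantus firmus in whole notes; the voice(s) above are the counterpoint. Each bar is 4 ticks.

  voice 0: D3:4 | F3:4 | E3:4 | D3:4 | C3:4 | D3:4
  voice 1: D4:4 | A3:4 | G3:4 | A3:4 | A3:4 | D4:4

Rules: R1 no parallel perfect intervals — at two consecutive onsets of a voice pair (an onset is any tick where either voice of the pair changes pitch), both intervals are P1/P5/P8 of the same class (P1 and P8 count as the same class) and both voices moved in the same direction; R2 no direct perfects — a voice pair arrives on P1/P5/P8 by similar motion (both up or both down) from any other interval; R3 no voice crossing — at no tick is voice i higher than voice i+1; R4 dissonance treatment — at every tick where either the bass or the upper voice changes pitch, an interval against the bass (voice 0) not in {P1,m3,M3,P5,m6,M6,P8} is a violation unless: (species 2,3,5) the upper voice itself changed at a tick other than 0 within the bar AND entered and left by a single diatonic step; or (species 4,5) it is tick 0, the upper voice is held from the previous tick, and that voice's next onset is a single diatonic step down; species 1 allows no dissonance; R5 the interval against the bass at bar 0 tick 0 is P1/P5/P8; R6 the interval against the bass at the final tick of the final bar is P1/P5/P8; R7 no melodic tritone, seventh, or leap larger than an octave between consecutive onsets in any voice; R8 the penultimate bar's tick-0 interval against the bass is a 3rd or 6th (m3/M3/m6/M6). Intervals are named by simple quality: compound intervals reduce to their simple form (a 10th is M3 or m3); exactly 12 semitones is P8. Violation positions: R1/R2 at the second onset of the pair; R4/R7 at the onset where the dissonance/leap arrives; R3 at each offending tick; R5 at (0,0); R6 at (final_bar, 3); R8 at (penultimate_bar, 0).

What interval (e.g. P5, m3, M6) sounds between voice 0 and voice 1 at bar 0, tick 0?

voice 0=D3 voice 1=D4 -> P8

P8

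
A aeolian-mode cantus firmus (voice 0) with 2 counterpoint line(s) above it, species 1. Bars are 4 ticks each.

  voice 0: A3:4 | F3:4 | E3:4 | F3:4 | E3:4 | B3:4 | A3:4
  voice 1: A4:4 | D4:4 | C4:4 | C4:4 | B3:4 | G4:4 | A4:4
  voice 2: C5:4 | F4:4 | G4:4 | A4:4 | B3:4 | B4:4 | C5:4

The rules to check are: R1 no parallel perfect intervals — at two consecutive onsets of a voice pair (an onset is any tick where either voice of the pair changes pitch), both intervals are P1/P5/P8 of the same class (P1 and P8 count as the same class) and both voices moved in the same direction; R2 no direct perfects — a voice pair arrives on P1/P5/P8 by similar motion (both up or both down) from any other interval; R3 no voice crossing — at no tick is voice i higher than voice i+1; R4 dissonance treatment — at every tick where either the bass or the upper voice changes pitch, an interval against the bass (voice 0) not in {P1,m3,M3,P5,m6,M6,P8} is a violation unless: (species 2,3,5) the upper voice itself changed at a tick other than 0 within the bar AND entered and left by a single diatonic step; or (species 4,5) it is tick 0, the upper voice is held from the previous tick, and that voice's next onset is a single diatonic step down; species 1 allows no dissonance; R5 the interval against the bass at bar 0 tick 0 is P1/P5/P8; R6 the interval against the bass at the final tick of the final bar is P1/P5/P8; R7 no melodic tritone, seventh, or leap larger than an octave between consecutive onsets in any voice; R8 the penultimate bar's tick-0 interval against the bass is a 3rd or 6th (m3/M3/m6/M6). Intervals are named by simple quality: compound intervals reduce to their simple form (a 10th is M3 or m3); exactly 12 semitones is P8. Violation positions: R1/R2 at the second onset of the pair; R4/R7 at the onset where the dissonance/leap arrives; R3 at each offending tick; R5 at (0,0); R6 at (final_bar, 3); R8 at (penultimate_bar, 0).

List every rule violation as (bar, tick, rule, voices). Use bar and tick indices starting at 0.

bar 0: v0=A3 v1=A4 v2=C5 downbeat m3
bar 1: v0=F3 v1=D4 v2=F4 downbeat P8
bar 2: v0=E3 v1=C4 v2=G4 downbeat m3
bar 3: v0=F3 v1=C4 v2=A4 downbeat M3
bar 4: v0=E3 v1=B3 v2=B3 downbeat P5
bar 5: v0=B3 v1=G4 v2=B4 downbeat P8
bar 6: v0=A3 v1=A4 v2=C5 downbeat m3
  -> R5 @ bar 0 tick 0 v(0, 2): opens on m3
  -> R2 @ bar 1 tick 0 v(0, 2): A3/C5 m3 -> F3/F4 P8 similar
  -> R1 @ bar 4 tick 0 v(0, 1): F3/C4 P5 -> E3/B3 P5 similar
  -> R2 @ bar 4 tick 0 v(0, 2): F3/A4 M3 -> E3/B3 P5 similar
  -> R2 @ bar 4 tick 0 v(1, 2): C4/A4 M6 -> B3/B3 P1 similar
  -> R7 @ bar 4 tick 0 v(2,): A4->B3 leap 10st
  -> R2 @ bar 5 tick 0 v(0, 2): E3/B3 P5 -> B3/B4 P8 similar
  -> R8 @ bar 5 tick 0 v(0, 2): penult P8 not 3rd/6th
  -> R6 @ bar 6 tick 3 v(0, 2): closes on m3

(0, 0, R5, (0, 2))
(1, 0, R2, (0, 2))
(4, 0, R1, (0, 1))
(4, 0, R2, (0, 2))
(4, 0, R2, (1, 2))
(4, 0, R7, (2,))
(5, 0, R2, (0, 2))
(5, 0, R8, (0, 2))
(6, 3, R6, (0, 2))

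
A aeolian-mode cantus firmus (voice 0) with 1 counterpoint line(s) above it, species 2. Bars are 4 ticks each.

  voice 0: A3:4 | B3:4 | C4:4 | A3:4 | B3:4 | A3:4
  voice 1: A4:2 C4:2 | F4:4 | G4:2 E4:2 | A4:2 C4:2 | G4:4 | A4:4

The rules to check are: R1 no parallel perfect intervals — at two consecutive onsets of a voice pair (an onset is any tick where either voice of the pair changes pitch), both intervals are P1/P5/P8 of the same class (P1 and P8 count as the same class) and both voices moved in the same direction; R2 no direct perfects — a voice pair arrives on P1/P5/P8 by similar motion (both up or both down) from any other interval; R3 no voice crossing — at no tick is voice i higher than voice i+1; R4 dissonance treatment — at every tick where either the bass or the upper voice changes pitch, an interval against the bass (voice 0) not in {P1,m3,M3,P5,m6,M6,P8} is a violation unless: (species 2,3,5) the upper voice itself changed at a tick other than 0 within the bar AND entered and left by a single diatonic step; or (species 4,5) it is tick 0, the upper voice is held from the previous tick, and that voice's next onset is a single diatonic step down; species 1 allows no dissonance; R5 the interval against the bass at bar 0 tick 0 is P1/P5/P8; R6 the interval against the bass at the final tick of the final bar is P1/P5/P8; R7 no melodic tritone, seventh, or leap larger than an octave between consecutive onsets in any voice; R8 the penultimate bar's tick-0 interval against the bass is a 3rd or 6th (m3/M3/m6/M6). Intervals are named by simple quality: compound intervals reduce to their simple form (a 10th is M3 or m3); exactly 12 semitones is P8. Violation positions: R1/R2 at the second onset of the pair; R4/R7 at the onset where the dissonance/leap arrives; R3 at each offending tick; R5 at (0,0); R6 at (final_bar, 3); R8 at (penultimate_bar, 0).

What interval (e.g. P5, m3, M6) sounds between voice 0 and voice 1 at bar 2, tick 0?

voice 0=C4 voice 1=G4 -> P5

P5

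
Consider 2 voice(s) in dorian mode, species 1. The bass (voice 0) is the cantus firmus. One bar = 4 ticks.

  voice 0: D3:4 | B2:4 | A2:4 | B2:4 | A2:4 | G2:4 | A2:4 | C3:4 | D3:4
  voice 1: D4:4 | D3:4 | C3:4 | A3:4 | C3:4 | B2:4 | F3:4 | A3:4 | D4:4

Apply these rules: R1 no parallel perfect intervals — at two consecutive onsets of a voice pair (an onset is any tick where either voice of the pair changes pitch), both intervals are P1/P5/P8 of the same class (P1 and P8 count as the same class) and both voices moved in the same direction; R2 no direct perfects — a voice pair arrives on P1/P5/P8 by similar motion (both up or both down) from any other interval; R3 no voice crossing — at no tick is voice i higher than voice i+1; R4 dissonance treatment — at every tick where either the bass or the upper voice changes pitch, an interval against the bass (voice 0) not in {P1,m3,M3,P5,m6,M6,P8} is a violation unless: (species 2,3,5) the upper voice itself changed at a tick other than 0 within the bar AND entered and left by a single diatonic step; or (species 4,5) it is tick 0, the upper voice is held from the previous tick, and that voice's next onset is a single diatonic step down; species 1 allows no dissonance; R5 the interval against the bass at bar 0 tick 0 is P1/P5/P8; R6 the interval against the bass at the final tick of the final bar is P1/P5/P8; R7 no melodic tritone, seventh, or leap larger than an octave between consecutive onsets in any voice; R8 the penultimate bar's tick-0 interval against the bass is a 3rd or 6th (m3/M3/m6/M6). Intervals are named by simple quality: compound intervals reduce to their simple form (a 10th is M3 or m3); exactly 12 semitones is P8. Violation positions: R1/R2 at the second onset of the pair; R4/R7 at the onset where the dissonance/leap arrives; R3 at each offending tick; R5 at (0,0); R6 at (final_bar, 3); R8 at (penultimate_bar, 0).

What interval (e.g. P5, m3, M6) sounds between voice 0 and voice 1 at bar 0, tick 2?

P8

voice 0=D3 voice 1=D4 -> P8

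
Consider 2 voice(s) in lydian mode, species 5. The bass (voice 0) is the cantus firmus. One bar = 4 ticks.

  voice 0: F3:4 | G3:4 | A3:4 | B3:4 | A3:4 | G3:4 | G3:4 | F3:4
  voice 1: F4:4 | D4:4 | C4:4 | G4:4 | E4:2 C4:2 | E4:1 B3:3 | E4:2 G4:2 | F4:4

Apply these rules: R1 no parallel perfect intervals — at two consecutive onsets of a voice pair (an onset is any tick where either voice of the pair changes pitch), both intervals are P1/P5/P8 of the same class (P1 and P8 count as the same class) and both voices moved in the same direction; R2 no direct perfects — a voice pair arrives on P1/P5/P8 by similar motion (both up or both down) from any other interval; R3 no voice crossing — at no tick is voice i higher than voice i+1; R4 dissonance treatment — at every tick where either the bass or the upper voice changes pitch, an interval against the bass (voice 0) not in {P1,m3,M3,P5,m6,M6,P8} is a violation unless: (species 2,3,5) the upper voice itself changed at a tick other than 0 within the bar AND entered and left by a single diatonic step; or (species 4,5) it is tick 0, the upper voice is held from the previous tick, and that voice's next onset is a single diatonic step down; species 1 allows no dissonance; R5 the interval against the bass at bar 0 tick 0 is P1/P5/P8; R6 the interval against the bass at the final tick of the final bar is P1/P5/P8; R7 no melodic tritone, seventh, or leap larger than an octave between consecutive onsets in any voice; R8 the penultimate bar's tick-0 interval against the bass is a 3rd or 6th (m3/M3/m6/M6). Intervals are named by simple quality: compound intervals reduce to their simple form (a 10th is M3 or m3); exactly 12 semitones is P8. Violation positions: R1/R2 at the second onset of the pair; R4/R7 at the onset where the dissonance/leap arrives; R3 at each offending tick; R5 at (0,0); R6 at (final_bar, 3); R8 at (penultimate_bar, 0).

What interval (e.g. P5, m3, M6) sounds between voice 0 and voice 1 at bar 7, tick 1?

voice 0=F3 voice 1=F4 -> P8

P8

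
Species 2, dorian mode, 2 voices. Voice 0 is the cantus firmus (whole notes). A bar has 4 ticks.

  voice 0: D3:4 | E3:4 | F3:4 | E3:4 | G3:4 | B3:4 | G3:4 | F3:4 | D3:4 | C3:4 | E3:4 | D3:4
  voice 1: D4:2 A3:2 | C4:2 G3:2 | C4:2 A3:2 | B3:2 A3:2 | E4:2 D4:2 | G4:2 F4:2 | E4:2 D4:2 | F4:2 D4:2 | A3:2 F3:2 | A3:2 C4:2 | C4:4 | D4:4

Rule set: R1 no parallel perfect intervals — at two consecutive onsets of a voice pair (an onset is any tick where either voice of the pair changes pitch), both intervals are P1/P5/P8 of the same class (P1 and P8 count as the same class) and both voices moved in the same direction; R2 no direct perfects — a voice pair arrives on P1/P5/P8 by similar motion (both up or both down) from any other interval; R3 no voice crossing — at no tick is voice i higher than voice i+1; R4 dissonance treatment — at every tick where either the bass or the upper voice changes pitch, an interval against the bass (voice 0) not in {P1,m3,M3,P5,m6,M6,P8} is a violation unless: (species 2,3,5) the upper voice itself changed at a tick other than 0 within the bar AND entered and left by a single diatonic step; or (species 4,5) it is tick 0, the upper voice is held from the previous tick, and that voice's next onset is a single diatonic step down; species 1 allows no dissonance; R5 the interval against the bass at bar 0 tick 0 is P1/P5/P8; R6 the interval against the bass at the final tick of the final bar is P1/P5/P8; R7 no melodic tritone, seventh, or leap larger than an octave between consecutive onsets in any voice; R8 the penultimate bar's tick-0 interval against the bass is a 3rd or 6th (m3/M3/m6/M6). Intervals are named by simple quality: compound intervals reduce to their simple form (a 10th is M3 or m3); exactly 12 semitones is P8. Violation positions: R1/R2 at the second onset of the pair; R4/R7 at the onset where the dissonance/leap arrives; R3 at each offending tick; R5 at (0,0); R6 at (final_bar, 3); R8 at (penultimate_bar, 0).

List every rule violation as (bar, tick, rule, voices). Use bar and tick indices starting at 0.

bar 0: v0=D3 v1=D4 downbeat P8
bar 1: v0=E3 v1=C4 downbeat m6
bar 2: v0=F3 v1=C4 downbeat P5
bar 3: v0=E3 v1=B3 downbeat P5
bar 4: v0=G3 v1=E4 downbeat M6
bar 5: v0=B3 v1=G4 downbeat m6
bar 6: v0=G3 v1=E4 downbeat M6
bar 7: v0=F3 v1=F4 downbeat P8
bar 8: v0=D3 v1=A3 downbeat P5
bar 9: v0=C3 v1=A3 downbeat M6
bar 10: v0=E3 v1=C4 downbeat m6
bar 11: v0=D3 v1=D4 downbeat P8
  -> R2 @ bar 2 tick 0 v(0, 1): E3/G3 m3 -> F3/C4 P5 similar
  -> R4 @ bar 3 tick 2 v(0, 1): E3/A3 P4 untreated
  -> R2 @ bar 8 tick 0 v(0, 1): F3/D4 M6 -> D3/A3 P5 similar

(2, 0, R2, (0, 1))
(3, 2, R4, (0, 1))
(8, 0, R2, (0, 1))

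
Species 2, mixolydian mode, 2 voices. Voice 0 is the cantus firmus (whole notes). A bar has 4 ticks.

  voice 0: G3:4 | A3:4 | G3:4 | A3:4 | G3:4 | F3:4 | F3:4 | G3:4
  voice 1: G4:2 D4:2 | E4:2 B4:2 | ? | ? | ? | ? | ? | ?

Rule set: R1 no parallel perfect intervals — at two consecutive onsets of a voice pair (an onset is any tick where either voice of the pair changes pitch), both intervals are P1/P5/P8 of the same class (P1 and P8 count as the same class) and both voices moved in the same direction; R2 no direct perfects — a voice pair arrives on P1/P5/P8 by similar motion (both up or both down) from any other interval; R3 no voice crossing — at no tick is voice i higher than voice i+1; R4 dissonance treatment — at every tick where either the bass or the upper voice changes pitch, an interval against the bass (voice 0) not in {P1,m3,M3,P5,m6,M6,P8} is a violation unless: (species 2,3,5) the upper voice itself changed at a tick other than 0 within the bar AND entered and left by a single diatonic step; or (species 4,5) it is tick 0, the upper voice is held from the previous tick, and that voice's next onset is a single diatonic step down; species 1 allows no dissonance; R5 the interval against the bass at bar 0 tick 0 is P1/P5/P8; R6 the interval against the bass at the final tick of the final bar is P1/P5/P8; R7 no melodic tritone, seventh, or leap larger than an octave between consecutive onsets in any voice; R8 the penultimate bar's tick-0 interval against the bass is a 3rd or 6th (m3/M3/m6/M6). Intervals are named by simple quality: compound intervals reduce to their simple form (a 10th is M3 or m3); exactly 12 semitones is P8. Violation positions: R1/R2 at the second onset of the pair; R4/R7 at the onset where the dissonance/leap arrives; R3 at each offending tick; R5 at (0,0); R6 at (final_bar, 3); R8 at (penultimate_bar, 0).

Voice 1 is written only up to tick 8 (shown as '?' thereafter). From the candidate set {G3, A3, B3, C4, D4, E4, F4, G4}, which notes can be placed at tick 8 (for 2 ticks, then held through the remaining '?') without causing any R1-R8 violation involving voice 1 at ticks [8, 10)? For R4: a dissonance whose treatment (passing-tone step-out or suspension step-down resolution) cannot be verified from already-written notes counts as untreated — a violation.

{B3, E4}

G3: violates R2,R7
A3: violates R4,R7
B3: legal
C4: violates R4,R7
D4: violates R2
E4: legal
F4: violates R4,R7
G4: violates R2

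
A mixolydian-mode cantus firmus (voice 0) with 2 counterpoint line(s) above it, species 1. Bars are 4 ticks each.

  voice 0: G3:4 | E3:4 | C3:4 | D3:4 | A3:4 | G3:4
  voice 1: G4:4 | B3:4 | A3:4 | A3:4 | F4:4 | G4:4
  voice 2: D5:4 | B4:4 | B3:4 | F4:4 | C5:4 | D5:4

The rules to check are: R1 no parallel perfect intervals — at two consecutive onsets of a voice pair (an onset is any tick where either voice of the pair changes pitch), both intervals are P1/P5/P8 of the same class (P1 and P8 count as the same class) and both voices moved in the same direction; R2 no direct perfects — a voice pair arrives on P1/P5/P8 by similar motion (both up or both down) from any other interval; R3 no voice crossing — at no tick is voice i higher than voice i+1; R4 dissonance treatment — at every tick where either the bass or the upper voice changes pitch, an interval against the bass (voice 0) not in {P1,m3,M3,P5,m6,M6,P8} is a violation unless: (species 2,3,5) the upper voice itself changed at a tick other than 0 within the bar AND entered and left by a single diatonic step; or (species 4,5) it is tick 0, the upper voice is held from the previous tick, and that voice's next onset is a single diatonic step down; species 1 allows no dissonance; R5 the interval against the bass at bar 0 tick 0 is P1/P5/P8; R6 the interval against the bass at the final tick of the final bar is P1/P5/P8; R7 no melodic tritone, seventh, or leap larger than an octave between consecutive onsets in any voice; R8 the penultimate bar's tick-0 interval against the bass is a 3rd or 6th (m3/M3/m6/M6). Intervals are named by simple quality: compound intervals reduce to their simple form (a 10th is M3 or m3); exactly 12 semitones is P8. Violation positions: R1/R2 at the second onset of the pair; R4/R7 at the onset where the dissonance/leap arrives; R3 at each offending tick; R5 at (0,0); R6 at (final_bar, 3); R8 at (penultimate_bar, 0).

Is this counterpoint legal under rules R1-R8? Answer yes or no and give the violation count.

No (7 violations)

bar 0: v0=G3 v1=G4 v2=D5 (P5)
bar 1: v0=E3 v1=B3 v2=B4 (P5)
bar 2: v0=C3 v1=A3 v2=B3 (M7)
bar 3: v0=D3 v1=A3 v2=F4 (m3)
bar 4: v0=A3 v1=F4 v2=C5 (m3)
bar 5: v0=G3 v1=G4 v2=D5 (P5)
  R1 @ bar1.0: G3/D5 P5 -> E3/B4 P5 similar
  R2 @ bar1.0: G3/G4 P8 -> E3/B3 P5 similar
  R2 @ bar1.0: G4/D5 P5 -> B3/B4 P8 similar
  R4 @ bar2.0: C3/B3 M7 untreated
  R7 @ bar3.0: B3->F4 leap 6st
  R2 @ bar4.0: A3/F4 m6 -> F4/C5 P5 similar
  R1 @ bar5.0: F4/C5 P5 -> G4/D5 P5 similar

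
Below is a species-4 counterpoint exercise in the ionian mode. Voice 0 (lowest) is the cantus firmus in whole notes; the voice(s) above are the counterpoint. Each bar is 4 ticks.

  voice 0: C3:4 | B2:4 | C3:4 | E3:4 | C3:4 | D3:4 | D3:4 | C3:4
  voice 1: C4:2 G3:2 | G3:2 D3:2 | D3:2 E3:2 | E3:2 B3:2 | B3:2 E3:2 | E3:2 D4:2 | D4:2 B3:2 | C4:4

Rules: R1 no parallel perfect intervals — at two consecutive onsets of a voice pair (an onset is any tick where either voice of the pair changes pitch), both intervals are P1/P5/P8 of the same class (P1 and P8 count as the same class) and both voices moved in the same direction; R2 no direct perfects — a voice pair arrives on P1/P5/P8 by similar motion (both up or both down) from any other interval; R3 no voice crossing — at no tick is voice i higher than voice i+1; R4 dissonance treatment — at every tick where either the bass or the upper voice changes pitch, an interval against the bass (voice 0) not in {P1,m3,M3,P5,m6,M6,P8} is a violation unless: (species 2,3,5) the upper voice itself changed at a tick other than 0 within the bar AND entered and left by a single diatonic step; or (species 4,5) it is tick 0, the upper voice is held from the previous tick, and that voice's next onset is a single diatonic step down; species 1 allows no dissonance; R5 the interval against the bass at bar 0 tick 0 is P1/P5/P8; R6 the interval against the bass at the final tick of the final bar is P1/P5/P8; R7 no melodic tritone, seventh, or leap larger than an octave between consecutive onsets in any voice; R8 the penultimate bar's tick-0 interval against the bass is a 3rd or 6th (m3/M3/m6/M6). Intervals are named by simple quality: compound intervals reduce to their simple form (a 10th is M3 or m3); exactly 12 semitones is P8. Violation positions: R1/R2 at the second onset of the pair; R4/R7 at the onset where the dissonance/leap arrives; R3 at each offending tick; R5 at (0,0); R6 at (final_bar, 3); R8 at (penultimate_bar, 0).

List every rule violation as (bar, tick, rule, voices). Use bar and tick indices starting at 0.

(2, 0, R4, (0, 1))
(4, 0, R4, (0, 1))
(5, 0, R4, (0, 1))
(5, 2, R7, (1,))
(6, 0, R8, (0, 1))

bar 0: v0=C3 v1=C4 downbeat P8
bar 1: v0=B2 v1=G3 downbeat m6
bar 2: v0=C3 v1=D3 downbeat M2
bar 3: v0=E3 v1=E3 downbeat P1
bar 4: v0=C3 v1=B3 downbeat M7
bar 5: v0=D3 v1=E3 downbeat M2
bar 6: v0=D3 v1=D4 downbeat P8
bar 7: v0=C3 v1=C4 downbeat P8
  -> R4 @ bar 2 tick 0 v(0, 1): C3/D3 M2 untreated
  -> R4 @ bar 4 tick 0 v(0, 1): C3/B3 M7 untreated
  -> R4 @ bar 5 tick 0 v(0, 1): D3/E3 M2 untreated
  -> R7 @ bar 5 tick 2 v(1,): E3->D4 leap 10st
  -> R8 @ bar 6 tick 0 v(0, 1): penult P8 not 3rd/6th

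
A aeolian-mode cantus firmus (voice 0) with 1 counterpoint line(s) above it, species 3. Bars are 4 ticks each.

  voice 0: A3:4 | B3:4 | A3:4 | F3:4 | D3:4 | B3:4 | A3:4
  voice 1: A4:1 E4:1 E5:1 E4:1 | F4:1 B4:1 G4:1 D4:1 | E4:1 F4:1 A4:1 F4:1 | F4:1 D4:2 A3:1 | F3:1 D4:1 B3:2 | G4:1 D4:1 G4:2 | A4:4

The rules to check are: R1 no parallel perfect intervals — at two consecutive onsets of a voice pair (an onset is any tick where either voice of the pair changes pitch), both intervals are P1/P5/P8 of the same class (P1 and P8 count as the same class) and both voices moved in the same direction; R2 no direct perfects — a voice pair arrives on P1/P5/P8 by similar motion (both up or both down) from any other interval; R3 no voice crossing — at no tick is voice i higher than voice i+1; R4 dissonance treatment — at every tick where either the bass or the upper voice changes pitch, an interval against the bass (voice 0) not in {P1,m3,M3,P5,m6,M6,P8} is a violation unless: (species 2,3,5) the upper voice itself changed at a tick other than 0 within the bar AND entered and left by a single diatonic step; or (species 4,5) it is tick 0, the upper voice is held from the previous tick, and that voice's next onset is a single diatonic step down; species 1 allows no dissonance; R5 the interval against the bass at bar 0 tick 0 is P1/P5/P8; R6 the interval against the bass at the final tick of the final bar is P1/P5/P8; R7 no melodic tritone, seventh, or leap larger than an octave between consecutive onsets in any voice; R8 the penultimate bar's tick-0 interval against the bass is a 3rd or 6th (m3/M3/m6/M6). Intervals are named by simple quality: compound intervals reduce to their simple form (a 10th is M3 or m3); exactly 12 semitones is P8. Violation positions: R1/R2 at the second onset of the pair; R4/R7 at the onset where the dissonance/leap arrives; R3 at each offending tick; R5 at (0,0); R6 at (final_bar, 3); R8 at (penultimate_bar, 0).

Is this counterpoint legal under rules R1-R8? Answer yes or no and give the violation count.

bar 0: v0=A3 v1=A4 (P8)
bar 1: v0=B3 v1=F4 (TT)
bar 2: v0=A3 v1=E4 (P5)
bar 3: v0=F3 v1=F4 (P8)
bar 4: v0=D3 v1=F3 (m3)
bar 5: v0=B3 v1=G4 (m6)
bar 6: v0=A3 v1=A4 (P8)
  R4 @ bar1.0: B3/F4 TT untreated
  R7 @ bar1.1: F4->B4 leap 6st

No (2 violations)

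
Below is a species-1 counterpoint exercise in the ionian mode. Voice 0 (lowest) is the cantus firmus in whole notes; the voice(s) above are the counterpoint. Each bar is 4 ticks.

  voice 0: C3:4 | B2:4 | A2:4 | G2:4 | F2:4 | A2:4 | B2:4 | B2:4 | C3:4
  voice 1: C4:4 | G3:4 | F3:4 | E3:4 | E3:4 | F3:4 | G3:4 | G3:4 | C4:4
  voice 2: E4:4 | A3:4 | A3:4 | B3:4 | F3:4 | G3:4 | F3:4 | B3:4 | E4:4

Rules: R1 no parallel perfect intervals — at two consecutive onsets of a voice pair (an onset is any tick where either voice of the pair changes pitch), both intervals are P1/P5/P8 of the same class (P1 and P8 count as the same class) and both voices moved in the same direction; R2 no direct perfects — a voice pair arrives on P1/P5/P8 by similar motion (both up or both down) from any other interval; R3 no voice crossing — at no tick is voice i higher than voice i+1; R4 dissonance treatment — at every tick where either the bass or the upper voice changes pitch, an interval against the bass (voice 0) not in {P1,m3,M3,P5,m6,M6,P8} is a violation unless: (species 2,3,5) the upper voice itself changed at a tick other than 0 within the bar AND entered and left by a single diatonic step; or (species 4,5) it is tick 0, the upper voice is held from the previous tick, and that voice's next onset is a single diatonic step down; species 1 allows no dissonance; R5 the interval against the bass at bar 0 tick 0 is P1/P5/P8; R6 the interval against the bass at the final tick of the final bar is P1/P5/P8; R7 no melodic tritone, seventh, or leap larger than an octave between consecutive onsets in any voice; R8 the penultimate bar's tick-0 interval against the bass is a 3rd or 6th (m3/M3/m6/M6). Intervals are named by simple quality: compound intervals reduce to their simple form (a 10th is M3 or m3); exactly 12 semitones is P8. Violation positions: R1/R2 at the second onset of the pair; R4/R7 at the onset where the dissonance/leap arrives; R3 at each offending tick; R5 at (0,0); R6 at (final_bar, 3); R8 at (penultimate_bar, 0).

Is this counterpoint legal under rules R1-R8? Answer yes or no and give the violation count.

No (15 violations)

bar 0: v0=C3 v1=C4 v2=E4 (M3)
bar 1: v0=B2 v1=G3 v2=A3 (m7)
bar 2: v0=A2 v1=F3 v2=A3 (P8)
bar 3: v0=G2 v1=E3 v2=B3 (M3)
bar 4: v0=F2 v1=E3 v2=F3 (P8)
bar 5: v0=A2 v1=F3 v2=G3 (m7)
bar 6: v0=B2 v1=G3 v2=F3 (TT)
bar 7: v0=B2 v1=G3 v2=B3 (P8)
bar 8: v0=C3 v1=C4 v2=E4 (M3)
  R5 @ bar0.0: opens on M3
  R4 @ bar1.0: B2/A3 m7 untreated
  R2 @ bar4.0: G2/B3 M3 -> F2/F3 P8 similar
  R4 @ bar4.0: F2/E3 M7 untreated
  R7 @ bar4.0: B3->F3 leap 6st
  R4 @ bar5.0: A2/G3 m7 untreated
  R3 @ bar6.0: G3 above F3
  R4 @ bar6.0: B2/F3 TT untreated
  R3 @ bar6.1: G3 above F3
  R3 @ bar6.2: G3 above F3
  R3 @ bar6.3: G3 above F3
  R7 @ bar7.0: F3->B3 leap 6st
  R8 @ bar7.0: penult P8 not 3rd/6th
  R2 @ bar8.0: B2/G3 m6 -> C3/C4 P8 similar
  R6 @ bar8.3: closes on M3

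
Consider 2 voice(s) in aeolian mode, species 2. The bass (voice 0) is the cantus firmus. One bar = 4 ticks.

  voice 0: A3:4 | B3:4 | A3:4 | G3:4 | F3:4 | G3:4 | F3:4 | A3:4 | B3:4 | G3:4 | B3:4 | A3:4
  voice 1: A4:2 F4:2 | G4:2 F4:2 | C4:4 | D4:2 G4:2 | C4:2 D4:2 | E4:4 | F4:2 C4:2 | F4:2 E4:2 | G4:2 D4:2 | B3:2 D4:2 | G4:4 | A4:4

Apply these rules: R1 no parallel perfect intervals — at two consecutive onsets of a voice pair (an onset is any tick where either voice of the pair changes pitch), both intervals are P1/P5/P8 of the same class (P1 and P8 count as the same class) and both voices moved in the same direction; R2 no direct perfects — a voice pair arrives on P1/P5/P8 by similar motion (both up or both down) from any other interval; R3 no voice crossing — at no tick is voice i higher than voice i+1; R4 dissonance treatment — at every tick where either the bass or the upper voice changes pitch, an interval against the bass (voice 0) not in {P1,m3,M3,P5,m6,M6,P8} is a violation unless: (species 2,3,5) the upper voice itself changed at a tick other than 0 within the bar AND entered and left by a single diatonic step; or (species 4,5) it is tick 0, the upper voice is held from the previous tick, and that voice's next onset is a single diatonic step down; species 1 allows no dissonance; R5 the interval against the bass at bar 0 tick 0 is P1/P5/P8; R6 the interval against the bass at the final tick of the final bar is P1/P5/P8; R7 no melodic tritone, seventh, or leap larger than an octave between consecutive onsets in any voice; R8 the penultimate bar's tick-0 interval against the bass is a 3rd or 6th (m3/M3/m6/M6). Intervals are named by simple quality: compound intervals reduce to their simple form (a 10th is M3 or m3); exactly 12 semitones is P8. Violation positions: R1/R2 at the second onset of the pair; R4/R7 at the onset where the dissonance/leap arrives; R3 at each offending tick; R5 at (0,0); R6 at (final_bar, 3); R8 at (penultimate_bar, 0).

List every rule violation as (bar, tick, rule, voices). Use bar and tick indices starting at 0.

(1, 2, R4, (0, 1))
(4, 0, R2, (0, 1))

bar 0: v0=A3 v1=A4 downbeat P8
bar 1: v0=B3 v1=G4 downbeat m6
bar 2: v0=A3 v1=C4 downbeat m3
bar 3: v0=G3 v1=D4 downbeat P5
bar 4: v0=F3 v1=C4 downbeat P5
bar 5: v0=G3 v1=E4 downbeat M6
bar 6: v0=F3 v1=F4 downbeat P8
bar 7: v0=A3 v1=F4 downbeat m6
bar 8: v0=B3 v1=G4 downbeat m6
bar 9: v0=G3 v1=B3 downbeat M3
bar 10: v0=B3 v1=G4 downbeat m6
bar 11: v0=A3 v1=A4 downbeat P8
  -> R4 @ bar 1 tick 2 v(0, 1): B3/F4 TT untreated
  -> R2 @ bar 4 tick 0 v(0, 1): G3/G4 P8 -> F3/C4 P5 similar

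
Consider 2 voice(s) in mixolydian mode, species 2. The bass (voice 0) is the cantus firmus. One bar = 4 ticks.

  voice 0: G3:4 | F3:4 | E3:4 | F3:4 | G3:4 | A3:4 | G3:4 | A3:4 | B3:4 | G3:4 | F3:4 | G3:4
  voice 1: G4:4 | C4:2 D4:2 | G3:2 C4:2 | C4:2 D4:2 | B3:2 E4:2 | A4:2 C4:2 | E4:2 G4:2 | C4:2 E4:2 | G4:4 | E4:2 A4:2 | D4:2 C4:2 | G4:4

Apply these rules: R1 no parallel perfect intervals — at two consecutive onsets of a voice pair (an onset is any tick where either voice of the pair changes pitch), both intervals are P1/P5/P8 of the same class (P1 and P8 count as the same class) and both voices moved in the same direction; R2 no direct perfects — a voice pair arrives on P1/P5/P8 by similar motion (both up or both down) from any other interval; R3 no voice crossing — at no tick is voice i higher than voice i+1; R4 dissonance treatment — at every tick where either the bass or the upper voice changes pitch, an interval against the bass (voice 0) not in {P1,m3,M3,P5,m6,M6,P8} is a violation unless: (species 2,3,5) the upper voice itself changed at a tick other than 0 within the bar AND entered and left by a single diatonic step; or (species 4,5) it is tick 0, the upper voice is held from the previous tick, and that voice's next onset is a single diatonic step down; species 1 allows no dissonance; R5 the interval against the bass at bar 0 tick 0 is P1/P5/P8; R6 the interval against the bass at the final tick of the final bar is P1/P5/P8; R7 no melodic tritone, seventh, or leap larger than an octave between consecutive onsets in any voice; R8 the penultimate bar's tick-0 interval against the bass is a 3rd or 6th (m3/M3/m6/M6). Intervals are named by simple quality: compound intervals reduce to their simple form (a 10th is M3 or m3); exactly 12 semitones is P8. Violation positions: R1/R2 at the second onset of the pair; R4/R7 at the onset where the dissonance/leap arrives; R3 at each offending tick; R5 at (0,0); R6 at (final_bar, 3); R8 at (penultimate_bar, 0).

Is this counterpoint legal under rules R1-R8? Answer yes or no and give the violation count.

bar 0: v0=G3 v1=G4 (P8)
bar 1: v0=F3 v1=C4 (P5)
bar 2: v0=E3 v1=G3 (m3)
bar 3: v0=F3 v1=C4 (P5)
bar 4: v0=G3 v1=B3 (M3)
bar 5: v0=A3 v1=A4 (P8)
bar 6: v0=G3 v1=E4 (M6)
bar 7: v0=A3 v1=C4 (m3)
bar 8: v0=B3 v1=G4 (m6)
bar 9: v0=G3 v1=E4 (M6)
bar 10: v0=F3 v1=D4 (M6)
bar 11: v0=G3 v1=G4 (P8)
  R2 @ bar1.0: G3/G4 P8 -> F3/C4 P5 similar
  R2 @ bar5.0: G3/E4 M6 -> A3/A4 P8 similar
  R4 @ bar9.2: G3/A4 M2 untreated
  R2 @ bar11.0: F3/C4 P5 -> G3/G4 P8 similar

No (4 violations)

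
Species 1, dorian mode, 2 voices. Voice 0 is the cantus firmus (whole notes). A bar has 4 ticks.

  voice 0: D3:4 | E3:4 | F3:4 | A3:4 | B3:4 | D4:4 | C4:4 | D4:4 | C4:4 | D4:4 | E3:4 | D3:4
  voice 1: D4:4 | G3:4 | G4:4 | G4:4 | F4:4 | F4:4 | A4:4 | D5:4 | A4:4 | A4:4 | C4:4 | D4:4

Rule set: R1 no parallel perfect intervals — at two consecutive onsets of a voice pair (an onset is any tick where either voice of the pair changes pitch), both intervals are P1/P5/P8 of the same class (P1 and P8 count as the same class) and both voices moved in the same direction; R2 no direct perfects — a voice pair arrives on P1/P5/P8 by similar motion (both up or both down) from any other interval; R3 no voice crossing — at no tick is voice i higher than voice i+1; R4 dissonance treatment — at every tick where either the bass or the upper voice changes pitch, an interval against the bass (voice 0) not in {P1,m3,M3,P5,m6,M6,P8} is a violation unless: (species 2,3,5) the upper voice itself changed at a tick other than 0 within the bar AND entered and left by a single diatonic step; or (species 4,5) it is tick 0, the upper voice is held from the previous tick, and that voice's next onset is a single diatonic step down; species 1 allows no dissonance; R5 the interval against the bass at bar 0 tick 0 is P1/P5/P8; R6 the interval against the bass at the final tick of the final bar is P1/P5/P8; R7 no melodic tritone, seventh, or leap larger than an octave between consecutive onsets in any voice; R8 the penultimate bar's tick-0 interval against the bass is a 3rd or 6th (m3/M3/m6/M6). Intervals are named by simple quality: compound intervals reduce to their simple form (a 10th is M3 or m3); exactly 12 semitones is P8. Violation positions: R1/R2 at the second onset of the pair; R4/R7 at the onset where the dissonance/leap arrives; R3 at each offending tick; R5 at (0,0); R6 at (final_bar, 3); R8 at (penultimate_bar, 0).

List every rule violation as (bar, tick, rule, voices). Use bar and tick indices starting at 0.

(2, 0, R4, (0, 1))
(3, 0, R4, (0, 1))
(4, 0, R4, (0, 1))
(7, 0, R2, (0, 1))
(10, 0, R7, (0,))

bar 0: v0=D3 v1=D4 downbeat P8
bar 1: v0=E3 v1=G3 downbeat m3
bar 2: v0=F3 v1=G4 downbeat M2
bar 3: v0=A3 v1=G4 downbeat m7
bar 4: v0=B3 v1=F4 downbeat TT
bar 5: v0=D4 v1=F4 downbeat m3
bar 6: v0=C4 v1=A4 downbeat M6
bar 7: v0=D4 v1=D5 downbeat P8
bar 8: v0=C4 v1=A4 downbeat M6
bar 9: v0=D4 v1=A4 downbeat P5
bar 10: v0=E3 v1=C4 downbeat m6
bar 11: v0=D3 v1=D4 downbeat P8
  -> R4 @ bar 2 tick 0 v(0, 1): F3/G4 M2 untreated
  -> R4 @ bar 3 tick 0 v(0, 1): A3/G4 m7 untreated
  -> R4 @ bar 4 tick 0 v(0, 1): B3/F4 TT untreated
  -> R2 @ bar 7 tick 0 v(0, 1): C4/A4 M6 -> D4/D5 P8 similar
  -> R7 @ bar 10 tick 0 v(0,): D4->E3 leap 10st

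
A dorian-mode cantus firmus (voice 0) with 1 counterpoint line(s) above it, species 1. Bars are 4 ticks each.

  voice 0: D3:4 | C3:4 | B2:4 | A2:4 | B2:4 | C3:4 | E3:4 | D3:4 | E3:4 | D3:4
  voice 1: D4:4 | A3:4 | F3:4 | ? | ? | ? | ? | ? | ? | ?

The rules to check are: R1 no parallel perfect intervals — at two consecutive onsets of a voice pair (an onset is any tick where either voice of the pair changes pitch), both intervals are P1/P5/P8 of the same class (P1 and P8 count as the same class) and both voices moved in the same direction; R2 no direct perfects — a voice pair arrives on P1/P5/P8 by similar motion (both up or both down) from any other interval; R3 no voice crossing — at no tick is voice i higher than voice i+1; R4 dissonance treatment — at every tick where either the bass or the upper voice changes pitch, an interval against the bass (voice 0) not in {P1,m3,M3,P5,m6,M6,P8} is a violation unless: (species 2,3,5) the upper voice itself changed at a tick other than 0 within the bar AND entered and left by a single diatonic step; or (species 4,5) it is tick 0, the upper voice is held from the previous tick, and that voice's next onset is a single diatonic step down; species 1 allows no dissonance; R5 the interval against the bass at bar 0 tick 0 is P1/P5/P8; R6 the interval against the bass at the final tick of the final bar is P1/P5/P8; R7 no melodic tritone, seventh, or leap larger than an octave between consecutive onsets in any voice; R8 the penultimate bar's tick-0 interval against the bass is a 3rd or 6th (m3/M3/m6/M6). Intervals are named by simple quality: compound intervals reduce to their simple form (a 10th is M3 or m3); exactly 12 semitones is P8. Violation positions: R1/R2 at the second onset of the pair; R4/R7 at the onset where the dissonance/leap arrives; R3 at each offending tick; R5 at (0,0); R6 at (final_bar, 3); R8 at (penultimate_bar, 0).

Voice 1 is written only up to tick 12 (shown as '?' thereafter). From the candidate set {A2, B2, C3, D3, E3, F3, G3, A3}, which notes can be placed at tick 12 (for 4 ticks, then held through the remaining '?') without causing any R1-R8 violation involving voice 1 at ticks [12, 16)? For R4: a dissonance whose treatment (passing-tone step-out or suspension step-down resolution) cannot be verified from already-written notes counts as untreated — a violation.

{A3, C3, F3}

A2: violates R2
B2: violates R4,R7
C3: legal
D3: violates R4
E3: violates R2
F3: legal
G3: violates R4
A3: legal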